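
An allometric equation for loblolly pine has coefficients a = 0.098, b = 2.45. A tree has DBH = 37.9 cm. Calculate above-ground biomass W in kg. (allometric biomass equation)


Formula: W = a * DBH^b  (allometric power law)
DBH^b = 37.9^2.45 = 7373.3706
W = 0.098 * 7373.3706 = 722.6 kg

722.6


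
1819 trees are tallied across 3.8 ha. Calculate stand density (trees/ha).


Formula: Stand Density = N_trees / Area_ha
Density = 1819 trees / 3.8 ha
Density = 479 trees/ha

479


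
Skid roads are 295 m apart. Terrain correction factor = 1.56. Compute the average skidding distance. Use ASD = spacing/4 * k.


Formula: ASD = (spacing / 4) * correction
Uncorrected distance = spacing / 4 = 295 / 4 = 73.75 m
ASD = 73.75 * 1.56 = 115 m

115


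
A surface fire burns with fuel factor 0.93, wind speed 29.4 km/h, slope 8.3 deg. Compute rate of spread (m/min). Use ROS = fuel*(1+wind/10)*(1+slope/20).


Formula: ROS = fuel * (1 + wind/10) * (1 + slope/20)
Wind factor = 1 + 29.4/10 = 3.94
Slope factor = 1 + 8.3/20 = 1.415
ROS = 0.93 * 3.94 * 1.415 = 5.18 m/min

5.18


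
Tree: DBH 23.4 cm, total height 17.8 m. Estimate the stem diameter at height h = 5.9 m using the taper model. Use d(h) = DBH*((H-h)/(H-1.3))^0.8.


Taper: d(h) = DBH * ((H - h) / (H - 1.3))^0.8
Numerator = H - h = 17.8 - 5.9 = 11.9 m
Denominator = H - 1.3 = 17.8 - 1.3 = 16.5 m
Ratio = 11.9 / 16.5 = 0.72121
d = 23.4 * 0.72121^0.8 = 18.0 cm

18.0


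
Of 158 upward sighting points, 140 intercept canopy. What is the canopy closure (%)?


Formula: Canopy closure = covered points / total points * 100
Closure = 140 / 158 * 100
Closure = 0.8861 * 100 = 88.6%

88.6


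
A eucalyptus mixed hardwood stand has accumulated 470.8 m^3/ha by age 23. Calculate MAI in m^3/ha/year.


Formula: MAI = Total Volume / Stand Age
MAI = 470.8 m^3/ha / 23 years
MAI = 20.47 m^3/ha/year

20.47


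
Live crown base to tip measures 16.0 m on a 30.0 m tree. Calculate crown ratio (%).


Formula: Crown Ratio = (Crown Length / Total Height) * 100
CR = (16.0 m / 30.0 m) * 100
CR = 0.5333 * 100 = 53.3%

53.3


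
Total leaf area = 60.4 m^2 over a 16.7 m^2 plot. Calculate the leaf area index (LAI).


Formula: LAI = total leaf area / ground area  (dimensionless)
LAI = 60.4 m^2 / 16.7 m^2
LAI = 3.62

3.62


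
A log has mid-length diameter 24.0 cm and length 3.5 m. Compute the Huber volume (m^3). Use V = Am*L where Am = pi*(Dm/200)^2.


Huber: V = Am * L,  Am = pi*(Dm/200)^2
Am = pi*(24.0/200)^2 = 0.045239 m^2
V = 0.045239*3.5 = 0.1583 m^3

0.1583


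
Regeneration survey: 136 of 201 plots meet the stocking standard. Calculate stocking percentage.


Formula: Stocking % = stocked plots / total plots * 100
Stocking = 136 / 201 * 100
Stocking = 0.6766 * 100 = 67.7%

67.7


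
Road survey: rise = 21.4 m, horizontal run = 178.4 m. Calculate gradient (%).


Formula: Gradient = rise / run * 100
Gradient = 21.4 / 178.4 * 100 = 12.0%

12.0


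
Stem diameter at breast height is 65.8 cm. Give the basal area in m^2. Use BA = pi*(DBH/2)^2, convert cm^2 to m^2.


Formula: BA = pi * (DBH/2)^2 / 10000  (cm^2 to m^2)
Radius = DBH/2 = 65.8/2 = 32.9 cm
BA = pi * 32.9^2 / 10000
   = 3400.4913 cm^2 / 10000
   = 0.34 m^2

0.34


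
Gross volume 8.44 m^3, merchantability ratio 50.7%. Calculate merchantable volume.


Formula: MV = V_total * (merchantable_pct / 100)
Merchantable fraction = 50.7% / 100 = 0.507
MV = 8.44 m^3 * 0.507 = 4.279 m^3

4.279


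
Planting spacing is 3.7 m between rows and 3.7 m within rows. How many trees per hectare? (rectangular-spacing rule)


Formula: TPH = 10000 m^2/ha / (spacing_x * spacing_y)
Area per tree = 3.7 m * 3.7 m = 13.69 m^2
TPH = 10000 / 13.69 = 730 trees/ha

730


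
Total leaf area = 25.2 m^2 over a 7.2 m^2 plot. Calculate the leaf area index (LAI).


Formula: LAI = total leaf area / ground area  (dimensionless)
LAI = 25.2 m^2 / 7.2 m^2
LAI = 3.5

3.5


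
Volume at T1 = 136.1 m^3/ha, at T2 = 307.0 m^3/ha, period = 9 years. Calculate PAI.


Formula: PAI = (V_T2 - V_T1) / (T2 - T1)
Volume increment = 307.0 - 136.1 = 170.9 m^3/ha
PAI = 170.9 / 9 = 18.99 m^3/ha/year

18.99


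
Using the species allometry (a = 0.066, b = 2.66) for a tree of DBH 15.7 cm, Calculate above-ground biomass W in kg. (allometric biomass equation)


Formula: W = a * DBH^b  (allometric power law)
DBH^b = 15.7^2.66 = 1517.3755
W = 0.066 * 1517.3755 = 100.1 kg

100.1


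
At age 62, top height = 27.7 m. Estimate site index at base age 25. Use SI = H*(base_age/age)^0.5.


Formula: SI = H_dom * (base_age / age)^0.5
Age ratio = 25 / 62 = 0.40323
sqrt(age_ratio) = 0.635
SI = 27.7 * 0.635 = 17.6 m

17.6


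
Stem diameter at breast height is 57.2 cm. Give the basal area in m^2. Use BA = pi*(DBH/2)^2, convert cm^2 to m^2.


Formula: BA = pi * (DBH/2)^2 / 10000  (cm^2 to m^2)
Radius = DBH/2 = 57.2/2 = 28.6 cm
BA = pi * 28.6^2 / 10000
   = 2569.6971 cm^2 / 10000
   = 0.257 m^2

0.257


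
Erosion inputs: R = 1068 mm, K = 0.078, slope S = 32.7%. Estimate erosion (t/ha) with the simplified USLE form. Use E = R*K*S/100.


Formula: E = R * K * S / 100  (simplified USLE)
R * K = 1068 * 0.078 = 83.304
E = 83.304 * 32.7 / 100 = 27.24 t/ha

27.24


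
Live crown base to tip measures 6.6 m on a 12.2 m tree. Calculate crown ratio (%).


Formula: Crown Ratio = (Crown Length / Total Height) * 100
CR = (6.6 m / 12.2 m) * 100
CR = 0.541 * 100 = 54.1%

54.1


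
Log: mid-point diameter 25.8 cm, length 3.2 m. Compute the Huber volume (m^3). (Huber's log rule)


Huber: V = Am * L,  Am = pi*(Dm/200)^2
Am = pi*(25.8/200)^2 = 0.052279 m^2
V = 0.052279*3.2 = 0.1673 m^3

0.1673


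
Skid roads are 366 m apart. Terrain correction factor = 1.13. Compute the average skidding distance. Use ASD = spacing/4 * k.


Formula: ASD = (spacing / 4) * correction
Uncorrected distance = spacing / 4 = 366 / 4 = 91.5 m
ASD = 91.5 * 1.13 = 103 m

103


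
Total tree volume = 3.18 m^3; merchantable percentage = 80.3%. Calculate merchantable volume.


Formula: MV = V_total * (merchantable_pct / 100)
Merchantable fraction = 80.3% / 100 = 0.803
MV = 3.18 m^3 * 0.803 = 2.554 m^3

2.554


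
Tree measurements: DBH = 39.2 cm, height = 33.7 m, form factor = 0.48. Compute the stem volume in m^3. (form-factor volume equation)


Formula: V = pi * (DBH/200)^2 * H * ff
Radius = DBH/200 = 39.2/200 = 0.196 m
Radius^2 = 0.196^2 = 0.038416 m^2
V = pi * 0.038416 * 33.7 * 0.48
V = 1.952 m^3

1.952


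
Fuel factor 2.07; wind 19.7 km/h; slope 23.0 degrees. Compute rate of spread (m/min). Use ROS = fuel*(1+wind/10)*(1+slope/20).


Formula: ROS = fuel * (1 + wind/10) * (1 + slope/20)
Wind factor = 1 + 19.7/10 = 2.97
Slope factor = 1 + 23.0/20 = 2.15
ROS = 2.07 * 2.97 * 2.15 = 13.22 m/min

13.22


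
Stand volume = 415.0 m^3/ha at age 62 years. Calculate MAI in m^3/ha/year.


Formula: MAI = Total Volume / Stand Age
MAI = 415.0 m^3/ha / 62 years
MAI = 6.69 m^3/ha/year

6.69


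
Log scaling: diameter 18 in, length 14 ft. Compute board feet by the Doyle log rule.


Doyle: BF = (D - 4)^2 * L / 16
Adjusted diameter = 18 - 4 = 14 in
(D-4)^2 = 14^2 = 196
BF = 196 * 14 / 16 = 172 BF

172


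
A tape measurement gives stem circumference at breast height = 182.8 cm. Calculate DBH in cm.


Formula: DBH = C / pi
DBH = 182.8 / pi
pi = 3.14159...
DBH = 58.2 cm

58.2


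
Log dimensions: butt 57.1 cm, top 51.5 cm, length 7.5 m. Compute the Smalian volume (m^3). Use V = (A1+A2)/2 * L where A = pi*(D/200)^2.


Smalian: V = (A1 + A2)/2 * L,  A = pi*(D/200)^2
A1 = pi*(57.1/200)^2 = 0.256072 m^2
A2 = pi*(51.5/200)^2 = 0.208307 m^2
V = (0.256072+0.208307)/2*7.5 = 1.7414 m^3

1.7414


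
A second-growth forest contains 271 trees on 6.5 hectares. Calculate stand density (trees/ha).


Formula: Stand Density = N_trees / Area_ha
Density = 271 trees / 6.5 ha
Density = 42 trees/ha

42


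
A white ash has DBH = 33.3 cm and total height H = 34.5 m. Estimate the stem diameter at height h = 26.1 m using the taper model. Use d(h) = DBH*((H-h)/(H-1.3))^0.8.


Taper: d(h) = DBH * ((H - h) / (H - 1.3))^0.8
Numerator = H - h = 34.5 - 26.1 = 8.4 m
Denominator = H - 1.3 = 34.5 - 1.3 = 33.2 m
Ratio = 8.4 / 33.2 = 0.25301
d = 33.3 * 0.25301^0.8 = 11.1 cm

11.1


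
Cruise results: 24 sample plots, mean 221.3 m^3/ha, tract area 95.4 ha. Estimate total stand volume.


Formula: Total Volume = Mean Volume per ha * Total Area
Total Volume = 221.3 m^3/ha * 95.4 ha
Total Volume = 21112 m^3

21112


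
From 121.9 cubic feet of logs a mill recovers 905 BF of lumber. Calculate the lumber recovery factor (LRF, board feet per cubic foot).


Formula: LRF = Lumber Output (BF) / Log Input (ft^3)
LRF = 905 BF / 121.9 ft^3
LRF = 7.42 BF/ft^3

7.42


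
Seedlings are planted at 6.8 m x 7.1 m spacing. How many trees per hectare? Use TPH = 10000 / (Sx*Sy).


Formula: TPH = 10000 m^2/ha / (spacing_x * spacing_y)
Area per tree = 6.8 m * 7.1 m = 48.28 m^2
TPH = 10000 / 48.28 = 207 trees/ha

207


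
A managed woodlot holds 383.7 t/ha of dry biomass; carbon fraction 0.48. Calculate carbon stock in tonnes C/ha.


Formula: Carbon Stock = Biomass * Carbon Fraction
C = 383.7 t/ha * 0.48
C = 184.2 t C/ha

184.2


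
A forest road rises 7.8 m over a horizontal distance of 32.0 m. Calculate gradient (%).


Formula: Gradient = rise / run * 100
Gradient = 7.8 / 32.0 * 100 = 24.4%

24.4


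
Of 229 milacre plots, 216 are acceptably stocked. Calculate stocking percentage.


Formula: Stocking % = stocked plots / total plots * 100
Stocking = 216 / 229 * 100
Stocking = 0.9432 * 100 = 94.3%

94.3


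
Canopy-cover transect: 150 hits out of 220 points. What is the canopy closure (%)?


Formula: Canopy closure = covered points / total points * 100
Closure = 150 / 220 * 100
Closure = 0.6818 * 100 = 68.2%

68.2


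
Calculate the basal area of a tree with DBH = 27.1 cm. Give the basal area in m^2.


Formula: BA = pi * (DBH/2)^2 / 10000  (cm^2 to m^2)
Radius = DBH/2 = 27.1/2 = 13.55 cm
BA = pi * 13.55^2 / 10000
   = 576.8043 cm^2 / 10000
   = 0.0577 m^2

0.0577


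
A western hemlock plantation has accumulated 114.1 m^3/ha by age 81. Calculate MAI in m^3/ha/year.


Formula: MAI = Total Volume / Stand Age
MAI = 114.1 m^3/ha / 81 years
MAI = 1.41 m^3/ha/year

1.41


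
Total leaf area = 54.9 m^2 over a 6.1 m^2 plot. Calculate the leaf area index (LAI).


Formula: LAI = total leaf area / ground area  (dimensionless)
LAI = 54.9 m^2 / 6.1 m^2
LAI = 9.0

9.0


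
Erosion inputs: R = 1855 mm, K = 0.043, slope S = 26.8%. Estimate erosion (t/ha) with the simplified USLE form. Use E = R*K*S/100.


Formula: E = R * K * S / 100  (simplified USLE)
R * K = 1855 * 0.043 = 79.765
E = 79.765 * 26.8 / 100 = 21.38 t/ha

21.38


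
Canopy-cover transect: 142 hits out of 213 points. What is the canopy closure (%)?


Formula: Canopy closure = covered points / total points * 100
Closure = 142 / 213 * 100
Closure = 0.6667 * 100 = 66.7%

66.7


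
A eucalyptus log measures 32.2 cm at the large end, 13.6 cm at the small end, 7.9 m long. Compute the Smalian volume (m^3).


Smalian: V = (A1 + A2)/2 * L,  A = pi*(D/200)^2
A1 = pi*(32.2/200)^2 = 0.081433 m^2
A2 = pi*(13.6/200)^2 = 0.014527 m^2
V = (0.081433+0.014527)/2*7.9 = 0.379 m^3

0.379


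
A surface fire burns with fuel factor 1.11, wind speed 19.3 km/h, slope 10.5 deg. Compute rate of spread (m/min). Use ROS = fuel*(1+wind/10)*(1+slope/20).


Formula: ROS = fuel * (1 + wind/10) * (1 + slope/20)
Wind factor = 1 + 19.3/10 = 2.93
Slope factor = 1 + 10.5/20 = 1.525
ROS = 1.11 * 2.93 * 1.525 = 4.96 m/min

4.96


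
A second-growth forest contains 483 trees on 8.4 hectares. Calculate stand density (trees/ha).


Formula: Stand Density = N_trees / Area_ha
Density = 483 trees / 8.4 ha
Density = 58 trees/ha

58


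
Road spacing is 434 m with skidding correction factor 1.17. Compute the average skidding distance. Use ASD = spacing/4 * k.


Formula: ASD = (spacing / 4) * correction
Uncorrected distance = spacing / 4 = 434 / 4 = 108.5 m
ASD = 108.5 * 1.17 = 127 m

127


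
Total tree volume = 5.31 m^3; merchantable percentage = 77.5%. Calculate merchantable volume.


Formula: MV = V_total * (merchantable_pct / 100)
Merchantable fraction = 77.5% / 100 = 0.775
MV = 5.31 m^3 * 0.775 = 4.115 m^3

4.115


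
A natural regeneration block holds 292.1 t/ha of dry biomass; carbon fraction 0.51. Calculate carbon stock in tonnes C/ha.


Formula: Carbon Stock = Biomass * Carbon Fraction
C = 292.1 t/ha * 0.51
C = 149.0 t C/ha

149.0


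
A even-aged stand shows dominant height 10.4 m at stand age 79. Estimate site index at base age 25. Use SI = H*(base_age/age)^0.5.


Formula: SI = H_dom * (base_age / age)^0.5
Age ratio = 25 / 79 = 0.31646
sqrt(age_ratio) = 0.56254
SI = 10.4 * 0.56254 = 5.9 m

5.9


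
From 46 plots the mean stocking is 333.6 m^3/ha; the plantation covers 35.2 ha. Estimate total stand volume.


Formula: Total Volume = Mean Volume per ha * Total Area
Total Volume = 333.6 m^3/ha * 35.2 ha
Total Volume = 11743 m^3

11743


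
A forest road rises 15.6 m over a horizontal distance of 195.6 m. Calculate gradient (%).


Formula: Gradient = rise / run * 100
Gradient = 15.6 / 195.6 * 100 = 8.0%

8.0


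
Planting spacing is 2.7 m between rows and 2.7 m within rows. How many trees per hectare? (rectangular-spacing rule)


Formula: TPH = 10000 m^2/ha / (spacing_x * spacing_y)
Area per tree = 2.7 m * 2.7 m = 7.29 m^2
TPH = 10000 / 7.29 = 1372 trees/ha

1372


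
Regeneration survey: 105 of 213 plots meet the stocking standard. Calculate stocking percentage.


Formula: Stocking % = stocked plots / total plots * 100
Stocking = 105 / 213 * 100
Stocking = 0.493 * 100 = 49.3%

49.3


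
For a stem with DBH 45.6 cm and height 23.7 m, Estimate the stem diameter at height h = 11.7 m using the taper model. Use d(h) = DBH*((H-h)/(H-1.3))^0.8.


Taper: d(h) = DBH * ((H - h) / (H - 1.3))^0.8
Numerator = H - h = 23.7 - 11.7 = 12.0 m
Denominator = H - 1.3 = 23.7 - 1.3 = 22.4 m
Ratio = 12.0 / 22.4 = 0.53571
d = 45.6 * 0.53571^0.8 = 27.7 cm

27.7


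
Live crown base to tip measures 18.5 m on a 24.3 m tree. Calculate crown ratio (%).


Formula: Crown Ratio = (Crown Length / Total Height) * 100
CR = (18.5 m / 24.3 m) * 100
CR = 0.7613 * 100 = 76.1%

76.1


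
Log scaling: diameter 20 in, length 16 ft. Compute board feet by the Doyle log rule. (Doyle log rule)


Doyle: BF = (D - 4)^2 * L / 16
Adjusted diameter = 20 - 4 = 16 in
(D-4)^2 = 16^2 = 256
BF = 256 * 16 / 16 = 256 BF

256


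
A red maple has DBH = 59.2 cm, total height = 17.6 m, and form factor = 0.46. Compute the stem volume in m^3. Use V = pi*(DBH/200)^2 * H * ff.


Formula: V = pi * (DBH/200)^2 * H * ff
Radius = DBH/200 = 59.2/200 = 0.296 m
Radius^2 = 0.296^2 = 0.087616 m^2
V = pi * 0.087616 * 17.6 * 0.46
V = 2.228 m^3

2.228


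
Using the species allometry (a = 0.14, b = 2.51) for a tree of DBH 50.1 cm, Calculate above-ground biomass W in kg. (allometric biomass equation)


Formula: W = a * DBH^b  (allometric power law)
DBH^b = 50.1^2.51 = 18475.3507
W = 0.14 * 18475.3507 = 2586.5 kg

2586.5


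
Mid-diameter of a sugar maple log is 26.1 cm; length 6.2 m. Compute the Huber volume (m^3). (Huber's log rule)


Huber: V = Am * L,  Am = pi*(Dm/200)^2
Am = pi*(26.1/200)^2 = 0.053502 m^2
V = 0.053502*6.2 = 0.3317 m^3

0.3317


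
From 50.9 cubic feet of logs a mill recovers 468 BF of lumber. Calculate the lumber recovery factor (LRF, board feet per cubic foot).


Formula: LRF = Lumber Output (BF) / Log Input (ft^3)
LRF = 468 BF / 50.9 ft^3
LRF = 9.19 BF/ft^3

9.19


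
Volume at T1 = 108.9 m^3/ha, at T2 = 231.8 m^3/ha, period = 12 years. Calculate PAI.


Formula: PAI = (V_T2 - V_T1) / (T2 - T1)
Volume increment = 231.8 - 108.9 = 122.9 m^3/ha
PAI = 122.9 / 12 = 10.24 m^3/ha/year

10.24


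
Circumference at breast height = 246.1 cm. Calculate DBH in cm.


Formula: DBH = C / pi
DBH = 246.1 / pi
pi = 3.14159...
DBH = 78.3 cm

78.3


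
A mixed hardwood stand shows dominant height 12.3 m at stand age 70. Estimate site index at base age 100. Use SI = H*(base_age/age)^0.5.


Formula: SI = H_dom * (base_age / age)^0.5
Age ratio = 100 / 70 = 1.42857
sqrt(age_ratio) = 1.19523
SI = 12.3 * 1.19523 = 14.7 m

14.7


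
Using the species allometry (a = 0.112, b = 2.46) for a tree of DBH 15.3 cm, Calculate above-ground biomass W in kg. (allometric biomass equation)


Formula: W = a * DBH^b  (allometric power law)
DBH^b = 15.3^2.46 = 820.9958
W = 0.112 * 820.9958 = 92.0 kg

92.0


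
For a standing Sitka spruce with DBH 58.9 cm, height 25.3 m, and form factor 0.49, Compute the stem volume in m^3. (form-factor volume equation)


Formula: V = pi * (DBH/200)^2 * H * ff
Radius = DBH/200 = 58.9/200 = 0.2945 m
Radius^2 = 0.2945^2 = 0.08673025 m^2
V = pi * 0.08673025 * 25.3 * 0.49
V = 3.378 m^3

3.378


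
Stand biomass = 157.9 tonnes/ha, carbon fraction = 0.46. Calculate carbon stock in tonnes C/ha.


Formula: Carbon Stock = Biomass * Carbon Fraction
C = 157.9 t/ha * 0.46
C = 72.6 t C/ha

72.6


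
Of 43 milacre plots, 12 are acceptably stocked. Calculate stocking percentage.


Formula: Stocking % = stocked plots / total plots * 100
Stocking = 12 / 43 * 100
Stocking = 0.2791 * 100 = 27.9%

27.9


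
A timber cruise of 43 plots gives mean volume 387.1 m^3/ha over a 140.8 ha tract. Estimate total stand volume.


Formula: Total Volume = Mean Volume per ha * Total Area
Total Volume = 387.1 m^3/ha * 140.8 ha
Total Volume = 54504 m^3

54504


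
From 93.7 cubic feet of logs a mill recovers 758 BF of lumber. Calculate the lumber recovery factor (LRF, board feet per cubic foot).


Formula: LRF = Lumber Output (BF) / Log Input (ft^3)
LRF = 758 BF / 93.7 ft^3
LRF = 8.09 BF/ft^3

8.09


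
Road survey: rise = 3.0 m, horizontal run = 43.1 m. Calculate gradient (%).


Formula: Gradient = rise / run * 100
Gradient = 3.0 / 43.1 * 100 = 7.0%

7.0


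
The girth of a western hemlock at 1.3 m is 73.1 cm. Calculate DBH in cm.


Formula: DBH = C / pi
DBH = 73.1 / pi
pi = 3.14159...
DBH = 23.3 cm

23.3


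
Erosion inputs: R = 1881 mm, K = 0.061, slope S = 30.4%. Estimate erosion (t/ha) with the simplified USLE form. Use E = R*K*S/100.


Formula: E = R * K * S / 100  (simplified USLE)
R * K = 1881 * 0.061 = 114.741
E = 114.741 * 30.4 / 100 = 34.88 t/ha

34.88


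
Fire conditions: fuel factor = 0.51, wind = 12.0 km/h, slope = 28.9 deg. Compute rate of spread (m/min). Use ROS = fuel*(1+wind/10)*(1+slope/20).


Formula: ROS = fuel * (1 + wind/10) * (1 + slope/20)
Wind factor = 1 + 12.0/10 = 2.2
Slope factor = 1 + 28.9/20 = 2.445
ROS = 0.51 * 2.2 * 2.445 = 2.74 m/min

2.74


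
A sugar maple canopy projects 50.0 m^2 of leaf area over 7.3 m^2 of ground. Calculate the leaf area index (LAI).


Formula: LAI = total leaf area / ground area  (dimensionless)
LAI = 50.0 m^2 / 7.3 m^2
LAI = 6.85

6.85


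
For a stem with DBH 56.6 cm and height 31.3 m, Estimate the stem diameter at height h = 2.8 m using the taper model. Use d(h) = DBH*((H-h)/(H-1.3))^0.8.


Taper: d(h) = DBH * ((H - h) / (H - 1.3))^0.8
Numerator = H - h = 31.3 - 2.8 = 28.5 m
Denominator = H - 1.3 = 31.3 - 1.3 = 30.0 m
Ratio = 28.5 / 30.0 = 0.95
d = 56.6 * 0.95^0.8 = 54.3 cm

54.3


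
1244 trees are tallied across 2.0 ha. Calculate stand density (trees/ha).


Formula: Stand Density = N_trees / Area_ha
Density = 1244 trees / 2.0 ha
Density = 622 trees/ha

622


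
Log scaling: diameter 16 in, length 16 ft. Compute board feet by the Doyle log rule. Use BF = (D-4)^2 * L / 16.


Doyle: BF = (D - 4)^2 * L / 16
Adjusted diameter = 16 - 4 = 12 in
(D-4)^2 = 12^2 = 144
BF = 144 * 16 / 16 = 144 BF

144


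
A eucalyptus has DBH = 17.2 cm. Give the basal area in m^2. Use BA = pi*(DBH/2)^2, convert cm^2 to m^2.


Formula: BA = pi * (DBH/2)^2 / 10000  (cm^2 to m^2)
Radius = DBH/2 = 17.2/2 = 8.6 cm
BA = pi * 8.6^2 / 10000
   = 232.3522 cm^2 / 10000
   = 0.0232 m^2

0.0232


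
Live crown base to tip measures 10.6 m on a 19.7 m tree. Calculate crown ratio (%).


Formula: Crown Ratio = (Crown Length / Total Height) * 100
CR = (10.6 m / 19.7 m) * 100
CR = 0.5381 * 100 = 53.8%

53.8


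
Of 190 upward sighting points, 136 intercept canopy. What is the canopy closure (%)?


Formula: Canopy closure = covered points / total points * 100
Closure = 136 / 190 * 100
Closure = 0.7158 * 100 = 71.6%

71.6


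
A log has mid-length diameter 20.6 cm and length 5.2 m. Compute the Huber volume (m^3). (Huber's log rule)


Huber: V = Am * L,  Am = pi*(Dm/200)^2
Am = pi*(20.6/200)^2 = 0.033329 m^2
V = 0.033329*5.2 = 0.1733 m^3

0.1733


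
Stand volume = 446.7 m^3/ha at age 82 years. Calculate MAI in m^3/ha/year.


Formula: MAI = Total Volume / Stand Age
MAI = 446.7 m^3/ha / 82 years
MAI = 5.45 m^3/ha/year

5.45


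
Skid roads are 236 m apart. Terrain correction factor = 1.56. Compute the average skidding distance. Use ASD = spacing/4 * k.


Formula: ASD = (spacing / 4) * correction
Uncorrected distance = spacing / 4 = 236 / 4 = 59 m
ASD = 59 * 1.56 = 92 m

92


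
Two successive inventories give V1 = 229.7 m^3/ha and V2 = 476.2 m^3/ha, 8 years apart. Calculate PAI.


Formula: PAI = (V_T2 - V_T1) / (T2 - T1)
Volume increment = 476.2 - 229.7 = 246.5 m^3/ha
PAI = 246.5 / 8 = 30.81 m^3/ha/year

30.81


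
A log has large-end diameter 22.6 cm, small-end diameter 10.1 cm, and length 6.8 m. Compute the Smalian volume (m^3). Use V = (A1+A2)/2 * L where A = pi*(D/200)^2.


Smalian: V = (A1 + A2)/2 * L,  A = pi*(D/200)^2
A1 = pi*(22.6/200)^2 = 0.040115 m^2
A2 = pi*(10.1/200)^2 = 0.008012 m^2
V = (0.040115+0.008012)/2*6.8 = 0.1636 m^3

0.1636


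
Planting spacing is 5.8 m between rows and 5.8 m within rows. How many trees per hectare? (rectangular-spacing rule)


Formula: TPH = 10000 m^2/ha / (spacing_x * spacing_y)
Area per tree = 5.8 m * 5.8 m = 33.64 m^2
TPH = 10000 / 33.64 = 297 trees/ha

297


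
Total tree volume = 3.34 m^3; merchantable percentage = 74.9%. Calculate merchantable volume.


Formula: MV = V_total * (merchantable_pct / 100)
Merchantable fraction = 74.9% / 100 = 0.749
MV = 3.34 m^3 * 0.749 = 2.502 m^3

2.502


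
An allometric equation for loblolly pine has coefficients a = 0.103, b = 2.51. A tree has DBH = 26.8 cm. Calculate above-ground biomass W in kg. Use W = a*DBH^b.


Formula: W = a * DBH^b  (allometric power law)
DBH^b = 26.8^2.51 = 3842.5394
W = 0.103 * 3842.5394 = 395.8 kg

395.8


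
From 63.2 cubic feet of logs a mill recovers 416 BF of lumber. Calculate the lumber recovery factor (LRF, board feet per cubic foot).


Formula: LRF = Lumber Output (BF) / Log Input (ft^3)
LRF = 416 BF / 63.2 ft^3
LRF = 6.58 BF/ft^3

6.58


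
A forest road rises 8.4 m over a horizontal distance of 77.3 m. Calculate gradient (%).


Formula: Gradient = rise / run * 100
Gradient = 8.4 / 77.3 * 100 = 10.9%

10.9


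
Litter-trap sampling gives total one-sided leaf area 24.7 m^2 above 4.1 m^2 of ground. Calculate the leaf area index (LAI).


Formula: LAI = total leaf area / ground area  (dimensionless)
LAI = 24.7 m^2 / 4.1 m^2
LAI = 6.02

6.02


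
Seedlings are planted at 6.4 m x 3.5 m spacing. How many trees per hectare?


Formula: TPH = 10000 m^2/ha / (spacing_x * spacing_y)
Area per tree = 6.4 m * 3.5 m = 22.4 m^2
TPH = 10000 / 22.4 = 446 trees/ha

446


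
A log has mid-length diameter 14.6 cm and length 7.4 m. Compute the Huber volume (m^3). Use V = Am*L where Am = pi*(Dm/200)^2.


Huber: V = Am * L,  Am = pi*(Dm/200)^2
Am = pi*(14.6/200)^2 = 0.016742 m^2
V = 0.016742*7.4 = 0.1239 m^3

0.1239


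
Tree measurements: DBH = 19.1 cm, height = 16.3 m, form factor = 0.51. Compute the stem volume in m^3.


Formula: V = pi * (DBH/200)^2 * H * ff
Radius = DBH/200 = 19.1/200 = 0.0955 m
Radius^2 = 0.0955^2 = 0.00912025 m^2
V = pi * 0.00912025 * 16.3 * 0.51
V = 0.238 m^3

0.238


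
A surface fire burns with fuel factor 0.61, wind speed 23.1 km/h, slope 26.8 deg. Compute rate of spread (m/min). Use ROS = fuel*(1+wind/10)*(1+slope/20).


Formula: ROS = fuel * (1 + wind/10) * (1 + slope/20)
Wind factor = 1 + 23.1/10 = 3.31
Slope factor = 1 + 26.8/20 = 2.34
ROS = 0.61 * 3.31 * 2.34 = 4.72 m/min

4.72


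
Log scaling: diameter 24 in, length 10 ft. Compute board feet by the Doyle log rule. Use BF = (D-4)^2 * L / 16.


Doyle: BF = (D - 4)^2 * L / 16
Adjusted diameter = 24 - 4 = 20 in
(D-4)^2 = 20^2 = 400
BF = 400 * 10 / 16 = 250 BF

250


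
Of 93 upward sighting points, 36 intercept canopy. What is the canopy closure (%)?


Formula: Canopy closure = covered points / total points * 100
Closure = 36 / 93 * 100
Closure = 0.3871 * 100 = 38.7%

38.7


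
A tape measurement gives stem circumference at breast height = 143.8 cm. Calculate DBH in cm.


Formula: DBH = C / pi
DBH = 143.8 / pi
pi = 3.14159...
DBH = 45.8 cm

45.8


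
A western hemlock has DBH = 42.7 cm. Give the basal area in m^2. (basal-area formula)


Formula: BA = pi * (DBH/2)^2 / 10000  (cm^2 to m^2)
Radius = DBH/2 = 42.7/2 = 21.35 cm
BA = pi * 21.35^2 / 10000
   = 1432.0086 cm^2 / 10000
   = 0.1432 m^2

0.1432


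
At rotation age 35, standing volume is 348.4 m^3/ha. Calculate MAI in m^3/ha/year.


Formula: MAI = Total Volume / Stand Age
MAI = 348.4 m^3/ha / 35 years
MAI = 9.95 m^3/ha/year

9.95


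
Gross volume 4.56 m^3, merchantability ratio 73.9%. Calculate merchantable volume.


Formula: MV = V_total * (merchantable_pct / 100)
Merchantable fraction = 73.9% / 100 = 0.739
MV = 4.56 m^3 * 0.739 = 3.37 m^3

3.37


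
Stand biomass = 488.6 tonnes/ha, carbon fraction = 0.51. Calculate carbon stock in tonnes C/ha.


Formula: Carbon Stock = Biomass * Carbon Fraction
C = 488.6 t/ha * 0.51
C = 249.2 t C/ha

249.2


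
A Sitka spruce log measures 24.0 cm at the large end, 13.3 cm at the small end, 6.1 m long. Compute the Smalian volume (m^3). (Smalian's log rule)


Smalian: V = (A1 + A2)/2 * L,  A = pi*(D/200)^2
A1 = pi*(24.0/200)^2 = 0.045239 m^2
A2 = pi*(13.3/200)^2 = 0.013893 m^2
V = (0.045239+0.013893)/2*6.1 = 0.1804 m^3

0.1804


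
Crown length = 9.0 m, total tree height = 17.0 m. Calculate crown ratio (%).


Formula: Crown Ratio = (Crown Length / Total Height) * 100
CR = (9.0 m / 17.0 m) * 100
CR = 0.5294 * 100 = 52.9%

52.9


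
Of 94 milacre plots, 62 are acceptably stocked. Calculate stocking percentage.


Formula: Stocking % = stocked plots / total plots * 100
Stocking = 62 / 94 * 100
Stocking = 0.6596 * 100 = 66.0%

66.0


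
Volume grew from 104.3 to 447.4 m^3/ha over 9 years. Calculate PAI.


Formula: PAI = (V_T2 - V_T1) / (T2 - T1)
Volume increment = 447.4 - 104.3 = 343.1 m^3/ha
PAI = 343.1 / 9 = 38.12 m^3/ha/year

38.12


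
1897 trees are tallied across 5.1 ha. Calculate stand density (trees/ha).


Formula: Stand Density = N_trees / Area_ha
Density = 1897 trees / 5.1 ha
Density = 372 trees/ha

372


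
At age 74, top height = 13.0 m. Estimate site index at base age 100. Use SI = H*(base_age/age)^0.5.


Formula: SI = H_dom * (base_age / age)^0.5
Age ratio = 100 / 74 = 1.35135
sqrt(age_ratio) = 1.16248
SI = 13.0 * 1.16248 = 15.1 m

15.1


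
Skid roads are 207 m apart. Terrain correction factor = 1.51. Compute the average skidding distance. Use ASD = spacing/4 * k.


Formula: ASD = (spacing / 4) * correction
Uncorrected distance = spacing / 4 = 207 / 4 = 51.75 m
ASD = 51.75 * 1.51 = 78 m

78


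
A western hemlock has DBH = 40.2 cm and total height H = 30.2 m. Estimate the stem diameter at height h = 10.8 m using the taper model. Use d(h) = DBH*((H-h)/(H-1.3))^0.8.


Taper: d(h) = DBH * ((H - h) / (H - 1.3))^0.8
Numerator = H - h = 30.2 - 10.8 = 19.4 m
Denominator = H - 1.3 = 30.2 - 1.3 = 28.9 m
Ratio = 19.4 / 28.9 = 0.67128
d = 40.2 * 0.67128^0.8 = 29.2 cm

29.2


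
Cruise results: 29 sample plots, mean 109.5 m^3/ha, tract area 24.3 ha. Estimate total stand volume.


Formula: Total Volume = Mean Volume per ha * Total Area
Total Volume = 109.5 m^3/ha * 24.3 ha
Total Volume = 2661 m^3

2661


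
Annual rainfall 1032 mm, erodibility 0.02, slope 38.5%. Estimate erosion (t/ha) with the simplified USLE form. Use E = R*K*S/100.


Formula: E = R * K * S / 100  (simplified USLE)
R * K = 1032 * 0.02 = 20.64
E = 20.64 * 38.5 / 100 = 7.95 t/ha

7.95


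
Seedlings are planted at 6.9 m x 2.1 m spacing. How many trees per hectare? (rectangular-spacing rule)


Formula: TPH = 10000 m^2/ha / (spacing_x * spacing_y)
Area per tree = 6.9 m * 2.1 m = 14.49 m^2
TPH = 10000 / 14.49 = 690 trees/ha

690


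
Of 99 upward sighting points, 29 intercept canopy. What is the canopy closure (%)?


Formula: Canopy closure = covered points / total points * 100
Closure = 29 / 99 * 100
Closure = 0.2929 * 100 = 29.3%

29.3


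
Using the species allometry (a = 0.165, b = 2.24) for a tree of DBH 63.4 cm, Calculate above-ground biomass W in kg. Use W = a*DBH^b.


Formula: W = a * DBH^b  (allometric power law)
DBH^b = 63.4^2.24 = 10881.2788
W = 0.165 * 10881.2788 = 1795.4 kg

1795.4


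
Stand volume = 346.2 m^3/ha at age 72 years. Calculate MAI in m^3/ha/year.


Formula: MAI = Total Volume / Stand Age
MAI = 346.2 m^3/ha / 72 years
MAI = 4.81 m^3/ha/year

4.81


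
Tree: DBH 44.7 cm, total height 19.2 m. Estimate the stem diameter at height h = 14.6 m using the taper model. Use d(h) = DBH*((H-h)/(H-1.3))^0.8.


Taper: d(h) = DBH * ((H - h) / (H - 1.3))^0.8
Numerator = H - h = 19.2 - 14.6 = 4.6 m
Denominator = H - 1.3 = 19.2 - 1.3 = 17.9 m
Ratio = 4.6 / 17.9 = 0.25698
d = 44.7 * 0.25698^0.8 = 15.1 cm

15.1


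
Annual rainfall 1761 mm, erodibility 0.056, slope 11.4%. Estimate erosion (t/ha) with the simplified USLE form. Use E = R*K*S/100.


Formula: E = R * K * S / 100  (simplified USLE)
R * K = 1761 * 0.056 = 98.616
E = 98.616 * 11.4 / 100 = 11.24 t/ha

11.24


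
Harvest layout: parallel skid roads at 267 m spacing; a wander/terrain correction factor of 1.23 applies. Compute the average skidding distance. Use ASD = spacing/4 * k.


Formula: ASD = (spacing / 4) * correction
Uncorrected distance = spacing / 4 = 267 / 4 = 66.75 m
ASD = 66.75 * 1.23 = 82 m

82


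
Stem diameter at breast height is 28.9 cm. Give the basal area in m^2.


Formula: BA = pi * (DBH/2)^2 / 10000  (cm^2 to m^2)
Radius = DBH/2 = 28.9/2 = 14.45 cm
BA = pi * 14.45^2 / 10000
   = 655.9724 cm^2 / 10000
   = 0.0656 m^2

0.0656


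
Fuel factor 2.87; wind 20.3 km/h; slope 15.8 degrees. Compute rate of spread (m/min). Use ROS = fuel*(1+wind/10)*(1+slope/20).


Formula: ROS = fuel * (1 + wind/10) * (1 + slope/20)
Wind factor = 1 + 20.3/10 = 3.03
Slope factor = 1 + 15.8/20 = 1.79
ROS = 2.87 * 3.03 * 1.79 = 15.57 m/min

15.57


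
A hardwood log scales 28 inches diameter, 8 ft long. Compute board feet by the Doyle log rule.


Doyle: BF = (D - 4)^2 * L / 16
Adjusted diameter = 28 - 4 = 24 in
(D-4)^2 = 24^2 = 576
BF = 576 * 8 / 16 = 288 BF

288


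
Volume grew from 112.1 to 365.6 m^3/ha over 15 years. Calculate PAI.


Formula: PAI = (V_T2 - V_T1) / (T2 - T1)
Volume increment = 365.6 - 112.1 = 253.5 m^3/ha
PAI = 253.5 / 15 = 16.9 m^3/ha/year

16.9


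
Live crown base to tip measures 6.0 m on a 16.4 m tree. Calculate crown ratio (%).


Formula: Crown Ratio = (Crown Length / Total Height) * 100
CR = (6.0 m / 16.4 m) * 100
CR = 0.3659 * 100 = 36.6%

36.6


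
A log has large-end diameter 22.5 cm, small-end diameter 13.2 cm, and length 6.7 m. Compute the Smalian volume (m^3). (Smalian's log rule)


Smalian: V = (A1 + A2)/2 * L,  A = pi*(D/200)^2
A1 = pi*(22.5/200)^2 = 0.039761 m^2
A2 = pi*(13.2/200)^2 = 0.013685 m^2
V = (0.039761+0.013685)/2*6.7 = 0.179 m^3

0.179


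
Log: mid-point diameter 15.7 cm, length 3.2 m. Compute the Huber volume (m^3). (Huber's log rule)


Huber: V = Am * L,  Am = pi*(Dm/200)^2
Am = pi*(15.7/200)^2 = 0.019359 m^2
V = 0.019359*3.2 = 0.0619 m^3

0.0619


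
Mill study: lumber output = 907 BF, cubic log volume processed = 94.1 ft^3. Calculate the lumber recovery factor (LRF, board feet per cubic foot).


Formula: LRF = Lumber Output (BF) / Log Input (ft^3)
LRF = 907 BF / 94.1 ft^3
LRF = 9.64 BF/ft^3

9.64


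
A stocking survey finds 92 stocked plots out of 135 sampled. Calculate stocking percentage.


Formula: Stocking % = stocked plots / total plots * 100
Stocking = 92 / 135 * 100
Stocking = 0.6815 * 100 = 68.1%

68.1


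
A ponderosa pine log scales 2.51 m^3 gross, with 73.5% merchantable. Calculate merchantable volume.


Formula: MV = V_total * (merchantable_pct / 100)
Merchantable fraction = 73.5% / 100 = 0.735
MV = 2.51 m^3 * 0.735 = 1.845 m^3

1.845


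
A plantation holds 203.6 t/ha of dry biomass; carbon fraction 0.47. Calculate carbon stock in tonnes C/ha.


Formula: Carbon Stock = Biomass * Carbon Fraction
C = 203.6 t/ha * 0.47
C = 95.7 t C/ha

95.7


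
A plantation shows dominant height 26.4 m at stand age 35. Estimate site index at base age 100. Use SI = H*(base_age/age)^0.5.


Formula: SI = H_dom * (base_age / age)^0.5
Age ratio = 100 / 35 = 2.85714
sqrt(age_ratio) = 1.69031
SI = 26.4 * 1.69031 = 44.6 m

44.6


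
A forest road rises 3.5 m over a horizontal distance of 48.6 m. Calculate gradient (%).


Formula: Gradient = rise / run * 100
Gradient = 3.5 / 48.6 * 100 = 7.2%

7.2


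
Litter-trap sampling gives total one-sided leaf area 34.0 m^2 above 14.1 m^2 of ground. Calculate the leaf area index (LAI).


Formula: LAI = total leaf area / ground area  (dimensionless)
LAI = 34.0 m^2 / 14.1 m^2
LAI = 2.41

2.41


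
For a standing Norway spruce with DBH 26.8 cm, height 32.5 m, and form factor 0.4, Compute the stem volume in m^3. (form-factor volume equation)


Formula: V = pi * (DBH/200)^2 * H * ff
Radius = DBH/200 = 26.8/200 = 0.134 m
Radius^2 = 0.134^2 = 0.017956 m^2
V = pi * 0.017956 * 32.5 * 0.4
V = 0.733 m^3

0.733


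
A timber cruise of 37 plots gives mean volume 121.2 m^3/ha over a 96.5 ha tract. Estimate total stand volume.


Formula: Total Volume = Mean Volume per ha * Total Area
Total Volume = 121.2 m^3/ha * 96.5 ha
Total Volume = 11696 m^3

11696


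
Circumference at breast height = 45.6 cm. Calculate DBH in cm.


Formula: DBH = C / pi
DBH = 45.6 / pi
pi = 3.14159...
DBH = 14.5 cm

14.5


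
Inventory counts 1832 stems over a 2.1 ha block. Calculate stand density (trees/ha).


Formula: Stand Density = N_trees / Area_ha
Density = 1832 trees / 2.1 ha
Density = 872 trees/ha

872


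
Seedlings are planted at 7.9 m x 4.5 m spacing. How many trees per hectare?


Formula: TPH = 10000 m^2/ha / (spacing_x * spacing_y)
Area per tree = 7.9 m * 4.5 m = 35.55 m^2
TPH = 10000 / 35.55 = 281 trees/ha

281


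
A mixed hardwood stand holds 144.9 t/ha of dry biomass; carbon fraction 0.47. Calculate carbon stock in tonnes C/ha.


Formula: Carbon Stock = Biomass * Carbon Fraction
C = 144.9 t/ha * 0.47
C = 68.1 t C/ha

68.1


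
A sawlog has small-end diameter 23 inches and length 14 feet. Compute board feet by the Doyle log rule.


Doyle: BF = (D - 4)^2 * L / 16
Adjusted diameter = 23 - 4 = 19 in
(D-4)^2 = 19^2 = 361
BF = 361 * 14 / 16 = 316 BF

316


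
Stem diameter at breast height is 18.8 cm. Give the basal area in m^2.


Formula: BA = pi * (DBH/2)^2 / 10000  (cm^2 to m^2)
Radius = DBH/2 = 18.8/2 = 9.4 cm
BA = pi * 9.4^2 / 10000
   = 277.5911 cm^2 / 10000
   = 0.0278 m^2

0.0278


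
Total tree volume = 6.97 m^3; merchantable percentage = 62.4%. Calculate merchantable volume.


Formula: MV = V_total * (merchantable_pct / 100)
Merchantable fraction = 62.4% / 100 = 0.624
MV = 6.97 m^3 * 0.624 = 4.349 m^3

4.349


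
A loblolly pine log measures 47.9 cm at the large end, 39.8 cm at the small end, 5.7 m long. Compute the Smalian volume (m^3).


Smalian: V = (A1 + A2)/2 * L,  A = pi*(D/200)^2
A1 = pi*(47.9/200)^2 = 0.180203 m^2
A2 = pi*(39.8/200)^2 = 0.12441 m^2
V = (0.180203+0.12441)/2*5.7 = 0.8681 m^3

0.8681


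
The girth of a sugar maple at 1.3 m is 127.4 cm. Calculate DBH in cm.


Formula: DBH = C / pi
DBH = 127.4 / pi
pi = 3.14159...
DBH = 40.6 cm

40.6


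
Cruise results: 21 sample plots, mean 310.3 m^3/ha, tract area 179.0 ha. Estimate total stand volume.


Formula: Total Volume = Mean Volume per ha * Total Area
Total Volume = 310.3 m^3/ha * 179.0 ha
Total Volume = 55544 m^3

55544


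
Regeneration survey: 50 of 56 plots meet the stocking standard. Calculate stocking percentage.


Formula: Stocking % = stocked plots / total plots * 100
Stocking = 50 / 56 * 100
Stocking = 0.8929 * 100 = 89.3%

89.3


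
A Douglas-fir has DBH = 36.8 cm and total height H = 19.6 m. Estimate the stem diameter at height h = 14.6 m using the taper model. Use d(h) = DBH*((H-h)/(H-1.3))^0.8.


Taper: d(h) = DBH * ((H - h) / (H - 1.3))^0.8
Numerator = H - h = 19.6 - 14.6 = 5.0 m
Denominator = H - 1.3 = 19.6 - 1.3 = 18.3 m
Ratio = 5.0 / 18.3 = 0.27322
d = 36.8 * 0.27322^0.8 = 13.0 cm

13.0


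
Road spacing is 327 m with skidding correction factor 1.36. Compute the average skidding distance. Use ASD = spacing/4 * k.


Formula: ASD = (spacing / 4) * correction
Uncorrected distance = spacing / 4 = 327 / 4 = 81.75 m
ASD = 81.75 * 1.36 = 111 m

111


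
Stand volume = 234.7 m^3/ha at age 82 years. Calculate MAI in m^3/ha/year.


Formula: MAI = Total Volume / Stand Age
MAI = 234.7 m^3/ha / 82 years
MAI = 2.86 m^3/ha/year

2.86


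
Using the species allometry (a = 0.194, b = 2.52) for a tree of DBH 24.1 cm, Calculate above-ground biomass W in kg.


Formula: W = a * DBH^b  (allometric power law)
DBH^b = 24.1^2.52 = 3038.6659
W = 0.194 * 3038.6659 = 589.5 kg

589.5


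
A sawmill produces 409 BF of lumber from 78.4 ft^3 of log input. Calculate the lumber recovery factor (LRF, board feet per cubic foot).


Formula: LRF = Lumber Output (BF) / Log Input (ft^3)
LRF = 409 BF / 78.4 ft^3
LRF = 5.22 BF/ft^3

5.22


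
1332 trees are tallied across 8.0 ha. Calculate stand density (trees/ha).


Formula: Stand Density = N_trees / Area_ha
Density = 1332 trees / 8.0 ha
Density = 167 trees/ha

167


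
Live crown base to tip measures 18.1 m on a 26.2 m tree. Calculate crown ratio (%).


Formula: Crown Ratio = (Crown Length / Total Height) * 100
CR = (18.1 m / 26.2 m) * 100
CR = 0.6908 * 100 = 69.1%

69.1


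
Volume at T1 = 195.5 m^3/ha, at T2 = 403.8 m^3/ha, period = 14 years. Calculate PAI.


Formula: PAI = (V_T2 - V_T1) / (T2 - T1)
Volume increment = 403.8 - 195.5 = 208.3 m^3/ha
PAI = 208.3 / 14 = 14.88 m^3/ha/year

14.88


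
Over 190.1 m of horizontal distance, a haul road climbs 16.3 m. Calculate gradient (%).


Formula: Gradient = rise / run * 100
Gradient = 16.3 / 190.1 * 100 = 8.6%

8.6


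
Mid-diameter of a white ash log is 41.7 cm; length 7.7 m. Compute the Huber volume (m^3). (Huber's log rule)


Huber: V = Am * L,  Am = pi*(Dm/200)^2
Am = pi*(41.7/200)^2 = 0.136572 m^2
V = 0.136572*7.7 = 1.0516 m^3

1.0516


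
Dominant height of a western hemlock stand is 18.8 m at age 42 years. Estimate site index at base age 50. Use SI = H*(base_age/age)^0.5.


Formula: SI = H_dom * (base_age / age)^0.5
Age ratio = 50 / 42 = 1.19048
sqrt(age_ratio) = 1.09109
SI = 18.8 * 1.09109 = 20.5 m

20.5


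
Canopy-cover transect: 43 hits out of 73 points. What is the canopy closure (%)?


Formula: Canopy closure = covered points / total points * 100
Closure = 43 / 73 * 100
Closure = 0.589 * 100 = 58.9%

58.9


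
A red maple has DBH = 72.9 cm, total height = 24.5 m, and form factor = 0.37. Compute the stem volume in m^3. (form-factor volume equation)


Formula: V = pi * (DBH/200)^2 * H * ff
Radius = DBH/200 = 72.9/200 = 0.3645 m
Radius^2 = 0.3645^2 = 0.13286025 m^2
V = pi * 0.13286025 * 24.5 * 0.37
V = 3.784 m^3

3.784
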